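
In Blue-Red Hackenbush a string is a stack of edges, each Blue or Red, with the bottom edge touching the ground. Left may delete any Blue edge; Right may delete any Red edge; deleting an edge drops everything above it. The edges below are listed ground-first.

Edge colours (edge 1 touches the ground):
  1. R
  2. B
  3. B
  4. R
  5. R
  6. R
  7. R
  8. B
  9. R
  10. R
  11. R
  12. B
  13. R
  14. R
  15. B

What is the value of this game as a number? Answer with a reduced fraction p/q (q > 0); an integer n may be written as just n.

value(R) = { (no moves) | 0 } gives -1
value(RB) = { -1 | 0 } gives -1/2
value(RBB) = { -1; -1/2 | 0 } gives -1/4
value(RBBR) = { -1; -1/2 | -1/4; 0 } gives -3/8
value(RBBRR) = { -1; -1/2 | -3/8; -1/4; 0 } gives -7/16
value(RBBRRR) = { -1; -1/2 | -7/16; -3/8; -1/4; 0 } gives -15/32
value(RBBRRRR) = { -1; -1/2 | -15/32; -7/16; -3/8; -1/4; 0 } gives -31/64
value(RBBRRRRB) = { -1; -1/2; -31/64 | -15/32; -7/16; -3/8; -1/4; 0 } gives -61/128
value(RBBRRRRBR) = { -1; -1/2; -31/64 | -61/128; -15/32; -7/16; -3/8; -1/4; 0 } gives -123/256
value(RBBRRRRBRR) = { -1; -1/2; -31/64 | -123/256; -61/128; -15/32; -7/16; -3/8; -1/4; 0 } gives -247/512
value(RBBRRRRBRRR) = { -1; -1/2; -31/64 | -247/512; -123/256; -61/128; -15/32; -7/16; -3/8; -1/4; 0 } gives -495/1024
value(RBBRRRRBRRRB) = { -1; -1/2; -31/64; -495/1024 | -247/512; -123/256; -61/128; -15/32; -7/16; -3/8; -1/4; 0 } gives -989/2048
value(RBBRRRRBRRRBR) = { -1; -1/2; -31/64; -495/1024 | -989/2048; -247/512; -123/256; -61/128; -15/32; -7/16; -3/8; -1/4; 0 } gives -1979/4096
value(RBBRRRRBRRRBRR) = { -1; -1/2; -31/64; -495/1024 | -1979/4096; -989/2048; -247/512; -123/256; -61/128; -15/32; -7/16; -3/8; -1/4; 0 } gives -3959/8192
value(RBBRRRRBRRRBRRB) = { -1; -1/2; -31/64; -495/1024; -3959/8192 | -1979/4096; -989/2048; -247/512; -123/256; -61/128; -15/32; -7/16; -3/8; -1/4; 0 } gives -7917/16384

-7917/16384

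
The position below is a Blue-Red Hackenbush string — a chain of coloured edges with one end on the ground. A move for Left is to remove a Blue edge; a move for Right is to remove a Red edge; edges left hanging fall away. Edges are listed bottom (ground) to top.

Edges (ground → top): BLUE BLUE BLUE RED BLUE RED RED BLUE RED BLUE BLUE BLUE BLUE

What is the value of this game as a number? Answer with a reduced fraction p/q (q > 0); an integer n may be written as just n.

2655/1024

G_1 [B]  L=[0]  R=[—]  → 1
G_2 [BB]  L=[0 1]  R=[—]  → 2
G_3 [BBB]  L=[0 1 2]  R=[—]  → 3
G_4 [BBBR]  L=[0 1 2]  R=[3]  → 5/2
G_5 [BBBRB]  L=[0 1 2 5/2]  R=[3]  → 11/4
G_6 [BBBRBR]  L=[0 1 2 5/2]  R=[11/4 3]  → 21/8
G_7 [BBBRBRR]  L=[0 1 2 5/2]  R=[21/8 11/4 3]  → 41/16
G_8 [BBBRBRRB]  L=[0 1 2 5/2 41/16]  R=[21/8 11/4 3]  → 83/32
G_9 [BBBRBRRBR]  L=[0 1 2 5/2 41/16]  R=[83/32 21/8 11/4 3]  → 165/64
G_10 [BBBRBRRBRB]  L=[0 1 2 5/2 41/16 165/64]  R=[83/32 21/8 11/4 3]  → 331/128
G_11 [BBBRBRRBRBB]  L=[0 1 2 5/2 41/16 165/64 331/128]  R=[83/32 21/8 11/4 3]  → 663/256
G_12 [BBBRBRRBRBBB]  L=[0 1 2 5/2 41/16 165/64 331/128 663/256]  R=[83/32 21/8 11/4 3]  → 1327/512
G_13 [BBBRBRRBRBBBB]  L=[0 1 2 5/2 41/16 165/64 331/128 663/256 1327/512]  R=[83/32 21/8 11/4 3]  → 2655/1024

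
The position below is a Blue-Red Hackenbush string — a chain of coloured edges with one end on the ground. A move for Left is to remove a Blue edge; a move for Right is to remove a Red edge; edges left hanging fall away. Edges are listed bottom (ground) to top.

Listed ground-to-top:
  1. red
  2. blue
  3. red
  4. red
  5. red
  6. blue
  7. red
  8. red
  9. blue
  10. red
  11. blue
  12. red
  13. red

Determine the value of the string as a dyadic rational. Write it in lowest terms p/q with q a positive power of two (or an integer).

Build v(s[:k]) for k = 1..13, string s = red blue red red red blue red red blue red blue red red.
step 1: add red to get r; options L={  } R={ 0 } -> -1
step 2: add blue to get rb; options L={ -1 } R={ 0 } -> -1/2
step 3: add red to get rbr; options L={ -1 } R={ -1/2 0 } -> -3/4
step 4: add red to get rbrr; options L={ -1 } R={ -3/4 -1/2 0 } -> -7/8
step 5: add red to get rbrrr; options L={ -1 } R={ -7/8 -3/4 -1/2 0 } -> -15/16
step 6: add blue to get rbrrrb; options L={ -1 -15/16 } R={ -7/8 -3/4 -1/2 0 } -> -29/32
step 7: add red to get rbrrrbr; options L={ -1 -15/16 } R={ -29/32 -7/8 -3/4 -1/2 0 } -> -59/64
step 8: add red to get rbrrrbrr; options L={ -1 -15/16 } R={ -59/64 -29/32 -7/8 -3/4 -1/2 0 } -> -119/128
step 9: add blue to get rbrrrbrrb; options L={ -1 -15/16 -119/128 } R={ -59/64 -29/32 -7/8 -3/4 -1/2 0 } -> -237/256
step 10: add red to get rbrrrbrrbr; options L={ -1 -15/16 -119/128 } R={ -237/256 -59/64 -29/32 -7/8 -3/4 -1/2 0 } -> -475/512
step 11: add blue to get rbrrrbrrbrb; options L={ -1 -15/16 -119/128 -475/512 } R={ -237/256 -59/64 -29/32 -7/8 -3/4 -1/2 0 } -> -949/1024
step 12: add red to get rbrrrbrrbrbr; options L={ -1 -15/16 -119/128 -475/512 } R={ -949/1024 -237/256 -59/64 -29/32 -7/8 -3/4 -1/2 0 } -> -1899/2048
step 13: add red to get rbrrrbrrbrbrr; options L={ -1 -15/16 -119/128 -475/512 } R={ -1899/2048 -949/1024 -237/256 -59/64 -29/32 -7/8 -3/4 -1/2 0 } -> -3799/4096

-3799/4096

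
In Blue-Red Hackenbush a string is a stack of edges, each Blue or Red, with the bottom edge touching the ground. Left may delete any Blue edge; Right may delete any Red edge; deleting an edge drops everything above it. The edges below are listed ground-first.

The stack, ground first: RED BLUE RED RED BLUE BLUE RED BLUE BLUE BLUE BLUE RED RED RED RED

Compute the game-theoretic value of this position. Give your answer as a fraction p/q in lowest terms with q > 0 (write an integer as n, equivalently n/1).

R: Left { none }, Right { 0 } = simplest -1
RB: Left { -1 }, Right { 0 } = simplest -1/2
RBR: Left { -1 }, Right { -1/2, 0 } = simplest -3/4
RBRR: Left { -1 }, Right { -3/4, -1/2, 0 } = simplest -7/8
RBRRB: Left { -1, -7/8 }, Right { -3/4, -1/2, 0 } = simplest -13/16
RBRRBB: Left { -1, -7/8, -13/16 }, Right { -3/4, -1/2, 0 } = simplest -25/32
RBRRBBR: Left { -1, -7/8, -13/16 }, Right { -25/32, -3/4, -1/2, 0 } = simplest -51/64
RBRRBBRB: Left { -1, -7/8, -13/16, -51/64 }, Right { -25/32, -3/4, -1/2, 0 } = simplest -101/128
RBRRBBRBB: Left { -1, -7/8, -13/16, -51/64, -101/128 }, Right { -25/32, -3/4, -1/2, 0 } = simplest -201/256
RBRRBBRBBB: Left { -1, -7/8, -13/16, -51/64, -101/128, -201/256 }, Right { -25/32, -3/4, -1/2, 0 } = simplest -401/512
RBRRBBRBBBB: Left { -1, -7/8, -13/16, -51/64, -101/128, -201/256, -401/512 }, Right { -25/32, -3/4, -1/2, 0 } = simplest -801/1024
RBRRBBRBBBBR: Left { -1, -7/8, -13/16, -51/64, -101/128, -201/256, -401/512 }, Right { -801/1024, -25/32, -3/4, -1/2, 0 } = simplest -1603/2048
RBRRBBRBBBBRR: Left { -1, -7/8, -13/16, -51/64, -101/128, -201/256, -401/512 }, Right { -1603/2048, -801/1024, -25/32, -3/4, -1/2, 0 } = simplest -3207/4096
RBRRBBRBBBBRRR: Left { -1, -7/8, -13/16, -51/64, -101/128, -201/256, -401/512 }, Right { -3207/4096, -1603/2048, -801/1024, -25/32, -3/4, -1/2, 0 } = simplest -6415/8192
RBRRBBRBBBBRRRR: Left { -1, -7/8, -13/16, -51/64, -101/128, -201/256, -401/512 }, Right { -6415/8192, -3207/4096, -1603/2048, -801/1024, -25/32, -3/4, -1/2, 0 } = simplest -12831/16384

-12831/16384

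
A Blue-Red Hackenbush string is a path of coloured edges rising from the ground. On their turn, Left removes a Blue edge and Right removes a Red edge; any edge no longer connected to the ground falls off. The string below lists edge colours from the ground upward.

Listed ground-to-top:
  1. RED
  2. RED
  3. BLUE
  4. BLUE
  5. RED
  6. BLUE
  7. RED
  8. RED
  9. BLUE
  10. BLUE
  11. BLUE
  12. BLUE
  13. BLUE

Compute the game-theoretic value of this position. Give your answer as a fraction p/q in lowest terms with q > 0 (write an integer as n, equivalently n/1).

-2753/2048

Prefix values for RED RED BLUE BLUE RED BLUE RED RED BLUE BLUE BLUE BLUE BLUE via {L|R} + simplicity:
v(R) = { — | 0 } = -1
v(RR) = { — | -1 0 } = -2
v(RRB) = { -2 | -1 0 } = -3/2
v(RRBB) = { -2 -3/2 | -1 0 } = -5/4
v(RRBBR) = { -2 -3/2 | -5/4 -1 0 } = -11/8
v(RRBBRB) = { -2 -3/2 -11/8 | -5/4 -1 0 } = -21/16
v(RRBBRBR) = { -2 -3/2 -11/8 | -21/16 -5/4 -1 0 } = -43/32
v(RRBBRBRR) = { -2 -3/2 -11/8 | -43/32 -21/16 -5/4 -1 0 } = -87/64
v(RRBBRBRRB) = { -2 -3/2 -11/8 -87/64 | -43/32 -21/16 -5/4 -1 0 } = -173/128
v(RRBBRBRRBB) = { -2 -3/2 -11/8 -87/64 -173/128 | -43/32 -21/16 -5/4 -1 0 } = -345/256
v(RRBBRBRRBBB) = { -2 -3/2 -11/8 -87/64 -173/128 -345/256 | -43/32 -21/16 -5/4 -1 0 } = -689/512
v(RRBBRBRRBBBB) = { -2 -3/2 -11/8 -87/64 -173/128 -345/256 -689/512 | -43/32 -21/16 -5/4 -1 0 } = -1377/1024
v(RRBBRBRRBBBBB) = { -2 -3/2 -11/8 -87/64 -173/128 -345/256 -689/512 -1377/1024 | -43/32 -21/16 -5/4 -1 0 } = -2753/2048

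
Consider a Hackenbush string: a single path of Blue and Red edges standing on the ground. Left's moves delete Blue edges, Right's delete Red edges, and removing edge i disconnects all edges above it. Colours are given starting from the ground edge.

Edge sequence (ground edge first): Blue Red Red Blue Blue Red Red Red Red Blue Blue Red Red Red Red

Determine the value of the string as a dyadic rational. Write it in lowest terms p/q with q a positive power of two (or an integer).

B: Left { 0 }, Right { — } = simplest 1
BR: Left { 0 }, Right { 1 } = simplest 1/2
BRR: Left { 0 }, Right { 1/2,1 } = simplest 1/4
BRRB: Left { 0,1/4 }, Right { 1/2,1 } = simplest 3/8
BRRBB: Left { 0,1/4,3/8 }, Right { 1/2,1 } = simplest 7/16
BRRBBR: Left { 0,1/4,3/8 }, Right { 7/16,1/2,1 } = simplest 13/32
BRRBBRR: Left { 0,1/4,3/8 }, Right { 13/32,7/16,1/2,1 } = simplest 25/64
BRRBBRRR: Left { 0,1/4,3/8 }, Right { 25/64,13/32,7/16,1/2,1 } = simplest 49/128
BRRBBRRRR: Left { 0,1/4,3/8 }, Right { 49/128,25/64,13/32,7/16,1/2,1 } = simplest 97/256
BRRBBRRRRB: Left { 0,1/4,3/8,97/256 }, Right { 49/128,25/64,13/32,7/16,1/2,1 } = simplest 195/512
BRRBBRRRRBB: Left { 0,1/4,3/8,97/256,195/512 }, Right { 49/128,25/64,13/32,7/16,1/2,1 } = simplest 391/1024
BRRBBRRRRBBR: Left { 0,1/4,3/8,97/256,195/512 }, Right { 391/1024,49/128,25/64,13/32,7/16,1/2,1 } = simplest 781/2048
BRRBBRRRRBBRR: Left { 0,1/4,3/8,97/256,195/512 }, Right { 781/2048,391/1024,49/128,25/64,13/32,7/16,1/2,1 } = simplest 1561/4096
BRRBBRRRRBBRRR: Left { 0,1/4,3/8,97/256,195/512 }, Right { 1561/4096,781/2048,391/1024,49/128,25/64,13/32,7/16,1/2,1 } = simplest 3121/8192
BRRBBRRRRBBRRRR: Left { 0,1/4,3/8,97/256,195/512 }, Right { 3121/8192,1561/4096,781/2048,391/1024,49/128,25/64,13/32,7/16,1/2,1 } = simplest 6241/16384

6241/16384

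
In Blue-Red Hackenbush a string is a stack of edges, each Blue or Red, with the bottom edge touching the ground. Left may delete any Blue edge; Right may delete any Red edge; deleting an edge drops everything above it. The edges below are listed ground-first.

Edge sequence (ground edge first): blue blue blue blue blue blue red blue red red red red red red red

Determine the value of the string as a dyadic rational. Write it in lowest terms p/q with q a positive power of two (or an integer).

step 1: add blue to get b; options L={ 0 } R={ — } ⇒ 1
step 2: add blue to get bb; options L={ 0 1 } R={ — } ⇒ 2
step 3: add blue to get bbb; options L={ 0 1 2 } R={ — } ⇒ 3
step 4: add blue to get bbbb; options L={ 0 1 2 3 } R={ — } ⇒ 4
step 5: add blue to get bbbbb; options L={ 0 1 2 3 4 } R={ — } ⇒ 5
step 6: add blue to get bbbbbb; options L={ 0 1 2 3 4 5 } R={ — } ⇒ 6
step 7: add red to get bbbbbbr; options L={ 0 1 2 3 4 5 } R={ 6 } ⇒ 11/2
step 8: add blue to get bbbbbbrb; options L={ 0 1 2 3 4 5 11/2 } R={ 6 } ⇒ 23/4
step 9: add red to get bbbbbbrbr; options L={ 0 1 2 3 4 5 11/2 } R={ 23/4 6 } ⇒ 45/8
step 10: add red to get bbbbbbrbrr; options L={ 0 1 2 3 4 5 11/2 } R={ 45/8 23/4 6 } ⇒ 89/16
step 11: add red to get bbbbbbrbrrr; options L={ 0 1 2 3 4 5 11/2 } R={ 89/16 45/8 23/4 6 } ⇒ 177/32
step 12: add red to get bbbbbbrbrrrr; options L={ 0 1 2 3 4 5 11/2 } R={ 177/32 89/16 45/8 23/4 6 } ⇒ 353/64
step 13: add red to get bbbbbbrbrrrrr; options L={ 0 1 2 3 4 5 11/2 } R={ 353/64 177/32 89/16 45/8 23/4 6 } ⇒ 705/128
step 14: add red to get bbbbbbrbrrrrrr; options L={ 0 1 2 3 4 5 11/2 } R={ 705/128 353/64 177/32 89/16 45/8 23/4 6 } ⇒ 1409/256
step 15: add red to get bbbbbbrbrrrrrrr; options L={ 0 1 2 3 4 5 11/2 } R={ 1409/256 705/128 353/64 177/32 89/16 45/8 23/4 6 } ⇒ 2817/512

2817/512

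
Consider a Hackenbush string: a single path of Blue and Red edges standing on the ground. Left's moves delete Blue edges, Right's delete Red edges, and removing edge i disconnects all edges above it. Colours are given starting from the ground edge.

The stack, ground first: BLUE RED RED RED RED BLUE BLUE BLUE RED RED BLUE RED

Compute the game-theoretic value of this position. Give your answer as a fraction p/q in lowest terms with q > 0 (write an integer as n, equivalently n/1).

229/2048

Prefix values for BLUE RED RED RED RED BLUE BLUE BLUE RED RED BLUE RED via {L|R} + simplicity:
G_1 [B]  L=[0]  R=[·]  => 1
G_2 [BR]  L=[0]  R=[1]  => 1/2
G_3 [BRR]  L=[0]  R=[1/2,1]  => 1/4
G_4 [BRRR]  L=[0]  R=[1/4,1/2,1]  => 1/8
G_5 [BRRRR]  L=[0]  R=[1/8,1/4,1/2,1]  => 1/16
G_6 [BRRRRB]  L=[0,1/16]  R=[1/8,1/4,1/2,1]  => 3/32
G_7 [BRRRRBB]  L=[0,1/16,3/32]  R=[1/8,1/4,1/2,1]  => 7/64
G_8 [BRRRRBBB]  L=[0,1/16,3/32,7/64]  R=[1/8,1/4,1/2,1]  => 15/128
G_9 [BRRRRBBBR]  L=[0,1/16,3/32,7/64]  R=[15/128,1/8,1/4,1/2,1]  => 29/256
G_10 [BRRRRBBBRR]  L=[0,1/16,3/32,7/64]  R=[29/256,15/128,1/8,1/4,1/2,1]  => 57/512
G_11 [BRRRRBBBRRB]  L=[0,1/16,3/32,7/64,57/512]  R=[29/256,15/128,1/8,1/4,1/2,1]  => 115/1024
G_12 [BRRRRBBBRRBR]  L=[0,1/16,3/32,7/64,57/512]  R=[115/1024,29/256,15/128,1/8,1/4,1/2,1]  => 229/2048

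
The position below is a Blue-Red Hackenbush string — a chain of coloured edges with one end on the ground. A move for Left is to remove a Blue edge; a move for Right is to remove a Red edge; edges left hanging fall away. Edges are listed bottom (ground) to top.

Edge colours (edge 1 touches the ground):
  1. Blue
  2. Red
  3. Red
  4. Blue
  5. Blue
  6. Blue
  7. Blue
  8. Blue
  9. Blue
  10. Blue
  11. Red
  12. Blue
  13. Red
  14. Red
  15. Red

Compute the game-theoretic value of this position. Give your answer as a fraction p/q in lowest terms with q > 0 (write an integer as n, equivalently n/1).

8145/16384

value_1 [B]  L=[0]  R=[(no moves)]  -> 1
value_2 [BR]  L=[0]  R=[1]  -> 1/2
value_3 [BRR]  L=[0]  R=[1/2 1]  -> 1/4
value_4 [BRRB]  L=[0 1/4]  R=[1/2 1]  -> 3/8
value_5 [BRRBB]  L=[0 1/4 3/8]  R=[1/2 1]  -> 7/16
value_6 [BRRBBB]  L=[0 1/4 3/8 7/16]  R=[1/2 1]  -> 15/32
value_7 [BRRBBBB]  L=[0 1/4 3/8 7/16 15/32]  R=[1/2 1]  -> 31/64
value_8 [BRRBBBBB]  L=[0 1/4 3/8 7/16 15/32 31/64]  R=[1/2 1]  -> 63/128
value_9 [BRRBBBBBB]  L=[0 1/4 3/8 7/16 15/32 31/64 63/128]  R=[1/2 1]  -> 127/256
value_10 [BRRBBBBBBB]  L=[0 1/4 3/8 7/16 15/32 31/64 63/128 127/256]  R=[1/2 1]  -> 255/512
value_11 [BRRBBBBBBBR]  L=[0 1/4 3/8 7/16 15/32 31/64 63/128 127/256]  R=[255/512 1/2 1]  -> 509/1024
value_12 [BRRBBBBBBBRB]  L=[0 1/4 3/8 7/16 15/32 31/64 63/128 127/256 509/1024]  R=[255/512 1/2 1]  -> 1019/2048
value_13 [BRRBBBBBBBRBR]  L=[0 1/4 3/8 7/16 15/32 31/64 63/128 127/256 509/1024]  R=[1019/2048 255/512 1/2 1]  -> 2037/4096
value_14 [BRRBBBBBBBRBRR]  L=[0 1/4 3/8 7/16 15/32 31/64 63/128 127/256 509/1024]  R=[2037/4096 1019/2048 255/512 1/2 1]  -> 4073/8192
value_15 [BRRBBBBBBBRBRRR]  L=[0 1/4 3/8 7/16 15/32 31/64 63/128 127/256 509/1024]  R=[4073/8192 2037/4096 1019/2048 255/512 1/2 1]  -> 8145/16384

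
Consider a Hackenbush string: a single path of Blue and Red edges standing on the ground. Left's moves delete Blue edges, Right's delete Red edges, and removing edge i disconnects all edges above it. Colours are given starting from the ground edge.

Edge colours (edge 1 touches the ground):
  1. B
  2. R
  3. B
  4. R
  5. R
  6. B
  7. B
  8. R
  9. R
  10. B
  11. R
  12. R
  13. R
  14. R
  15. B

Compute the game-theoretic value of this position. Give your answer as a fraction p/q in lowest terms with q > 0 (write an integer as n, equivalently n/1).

9795/16384

val(B) = { 0 | (no moves) } so 1
val(BR) = { 0 | 1 } so 1/2
val(BRB) = { 0,1/2 | 1 } so 3/4
val(BRBR) = { 0,1/2 | 3/4,1 } so 5/8
val(BRBRR) = { 0,1/2 | 5/8,3/4,1 } so 9/16
val(BRBRRB) = { 0,1/2,9/16 | 5/8,3/4,1 } so 19/32
val(BRBRRBB) = { 0,1/2,9/16,19/32 | 5/8,3/4,1 } so 39/64
val(BRBRRBBR) = { 0,1/2,9/16,19/32 | 39/64,5/8,3/4,1 } so 77/128
val(BRBRRBBRR) = { 0,1/2,9/16,19/32 | 77/128,39/64,5/8,3/4,1 } so 153/256
val(BRBRRBBRRB) = { 0,1/2,9/16,19/32,153/256 | 77/128,39/64,5/8,3/4,1 } so 307/512
val(BRBRRBBRRBR) = { 0,1/2,9/16,19/32,153/256 | 307/512,77/128,39/64,5/8,3/4,1 } so 613/1024
val(BRBRRBBRRBRR) = { 0,1/2,9/16,19/32,153/256 | 613/1024,307/512,77/128,39/64,5/8,3/4,1 } so 1225/2048
val(BRBRRBBRRBRRR) = { 0,1/2,9/16,19/32,153/256 | 1225/2048,613/1024,307/512,77/128,39/64,5/8,3/4,1 } so 2449/4096
val(BRBRRBBRRBRRRR) = { 0,1/2,9/16,19/32,153/256 | 2449/4096,1225/2048,613/1024,307/512,77/128,39/64,5/8,3/4,1 } so 4897/8192
val(BRBRRBBRRBRRRRB) = { 0,1/2,9/16,19/32,153/256,4897/8192 | 2449/4096,1225/2048,613/1024,307/512,77/128,39/64,5/8,3/4,1 } so 9795/16384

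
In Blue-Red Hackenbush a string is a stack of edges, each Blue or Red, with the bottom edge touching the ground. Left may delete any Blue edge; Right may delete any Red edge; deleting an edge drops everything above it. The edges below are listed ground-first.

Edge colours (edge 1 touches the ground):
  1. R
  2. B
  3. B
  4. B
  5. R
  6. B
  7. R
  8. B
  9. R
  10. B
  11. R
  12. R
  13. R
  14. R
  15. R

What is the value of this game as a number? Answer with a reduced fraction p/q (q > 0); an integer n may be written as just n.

-2751/16384

G_1 [R]  L=[—]  R=[0]  => -1
G_2 [RB]  L=[-1]  R=[0]  => -1/2
G_3 [RBB]  L=[-1, -1/2]  R=[0]  => -1/4
G_4 [RBBB]  L=[-1, -1/2, -1/4]  R=[0]  => -1/8
G_5 [RBBBR]  L=[-1, -1/2, -1/4]  R=[-1/8, 0]  => -3/16
G_6 [RBBBRB]  L=[-1, -1/2, -1/4, -3/16]  R=[-1/8, 0]  => -5/32
G_7 [RBBBRBR]  L=[-1, -1/2, -1/4, -3/16]  R=[-5/32, -1/8, 0]  => -11/64
G_8 [RBBBRBRB]  L=[-1, -1/2, -1/4, -3/16, -11/64]  R=[-5/32, -1/8, 0]  => -21/128
G_9 [RBBBRBRBR]  L=[-1, -1/2, -1/4, -3/16, -11/64]  R=[-21/128, -5/32, -1/8, 0]  => -43/256
G_10 [RBBBRBRBRB]  L=[-1, -1/2, -1/4, -3/16, -11/64, -43/256]  R=[-21/128, -5/32, -1/8, 0]  => -85/512
G_11 [RBBBRBRBRBR]  L=[-1, -1/2, -1/4, -3/16, -11/64, -43/256]  R=[-85/512, -21/128, -5/32, -1/8, 0]  => -171/1024
G_12 [RBBBRBRBRBRR]  L=[-1, -1/2, -1/4, -3/16, -11/64, -43/256]  R=[-171/1024, -85/512, -21/128, -5/32, -1/8, 0]  => -343/2048
G_13 [RBBBRBRBRBRRR]  L=[-1, -1/2, -1/4, -3/16, -11/64, -43/256]  R=[-343/2048, -171/1024, -85/512, -21/128, -5/32, -1/8, 0]  => -687/4096
G_14 [RBBBRBRBRBRRRR]  L=[-1, -1/2, -1/4, -3/16, -11/64, -43/256]  R=[-687/4096, -343/2048, -171/1024, -85/512, -21/128, -5/32, -1/8, 0]  => -1375/8192
G_15 [RBBBRBRBRBRRRRR]  L=[-1, -1/2, -1/4, -3/16, -11/64, -43/256]  R=[-1375/8192, -687/4096, -343/2048, -171/1024, -85/512, -21/128, -5/32, -1/8, 0]  => -2751/16384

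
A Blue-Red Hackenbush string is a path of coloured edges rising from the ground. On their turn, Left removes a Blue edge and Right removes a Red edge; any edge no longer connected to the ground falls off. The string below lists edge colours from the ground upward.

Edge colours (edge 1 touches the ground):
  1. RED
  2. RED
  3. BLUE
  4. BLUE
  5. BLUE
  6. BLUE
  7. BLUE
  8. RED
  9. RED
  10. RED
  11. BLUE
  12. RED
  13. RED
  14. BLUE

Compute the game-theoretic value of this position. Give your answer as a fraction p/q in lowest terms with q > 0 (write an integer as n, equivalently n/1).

-4333/4096

edge 1 of 14 (RED): { none | 0 } => -1
edge 2 of 14 (RED): { none | -1 0 } => -2
edge 3 of 14 (BLUE): { -2 | -1 0 } => -3/2
edge 4 of 14 (BLUE): { -2 -3/2 | -1 0 } => -5/4
edge 5 of 14 (BLUE): { -2 -3/2 -5/4 | -1 0 } => -9/8
edge 6 of 14 (BLUE): { -2 -3/2 -5/4 -9/8 | -1 0 } => -17/16
edge 7 of 14 (BLUE): { -2 -3/2 -5/4 -9/8 -17/16 | -1 0 } => -33/32
edge 8 of 14 (RED): { -2 -3/2 -5/4 -9/8 -17/16 | -33/32 -1 0 } => -67/64
edge 9 of 14 (RED): { -2 -3/2 -5/4 -9/8 -17/16 | -67/64 -33/32 -1 0 } => -135/128
edge 10 of 14 (RED): { -2 -3/2 -5/4 -9/8 -17/16 | -135/128 -67/64 -33/32 -1 0 } => -271/256
edge 11 of 14 (BLUE): { -2 -3/2 -5/4 -9/8 -17/16 -271/256 | -135/128 -67/64 -33/32 -1 0 } => -541/512
edge 12 of 14 (RED): { -2 -3/2 -5/4 -9/8 -17/16 -271/256 | -541/512 -135/128 -67/64 -33/32 -1 0 } => -1083/1024
edge 13 of 14 (RED): { -2 -3/2 -5/4 -9/8 -17/16 -271/256 | -1083/1024 -541/512 -135/128 -67/64 -33/32 -1 0 } => -2167/2048
edge 14 of 14 (BLUE): { -2 -3/2 -5/4 -9/8 -17/16 -271/256 -2167/2048 | -1083/1024 -541/512 -135/128 -67/64 -33/32 -1 0 } => -4333/4096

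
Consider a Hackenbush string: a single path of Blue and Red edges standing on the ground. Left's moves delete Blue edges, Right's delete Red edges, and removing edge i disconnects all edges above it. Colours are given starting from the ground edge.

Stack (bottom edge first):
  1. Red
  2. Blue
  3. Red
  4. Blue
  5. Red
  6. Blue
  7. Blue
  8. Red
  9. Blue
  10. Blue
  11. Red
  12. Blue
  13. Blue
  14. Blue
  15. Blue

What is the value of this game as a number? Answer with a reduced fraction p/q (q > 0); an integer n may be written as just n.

-10529/16384

step 1: add Red to get R; options L={ — } R={ 0 } = -1
step 2: add Blue to get RB; options L={ -1 } R={ 0 } = -1/2
step 3: add Red to get RBR; options L={ -1 } R={ -1/2 0 } = -3/4
step 4: add Blue to get RBRB; options L={ -1 -3/4 } R={ -1/2 0 } = -5/8
step 5: add Red to get RBRBR; options L={ -1 -3/4 } R={ -5/8 -1/2 0 } = -11/16
step 6: add Blue to get RBRBRB; options L={ -1 -3/4 -11/16 } R={ -5/8 -1/2 0 } = -21/32
step 7: add Blue to get RBRBRBB; options L={ -1 -3/4 -11/16 -21/32 } R={ -5/8 -1/2 0 } = -41/64
step 8: add Red to get RBRBRBBR; options L={ -1 -3/4 -11/16 -21/32 } R={ -41/64 -5/8 -1/2 0 } = -83/128
step 9: add Blue to get RBRBRBBRB; options L={ -1 -3/4 -11/16 -21/32 -83/128 } R={ -41/64 -5/8 -1/2 0 } = -165/256
step 10: add Blue to get RBRBRBBRBB; options L={ -1 -3/4 -11/16 -21/32 -83/128 -165/256 } R={ -41/64 -5/8 -1/2 0 } = -329/512
step 11: add Red to get RBRBRBBRBBR; options L={ -1 -3/4 -11/16 -21/32 -83/128 -165/256 } R={ -329/512 -41/64 -5/8 -1/2 0 } = -659/1024
step 12: add Blue to get RBRBRBBRBBRB; options L={ -1 -3/4 -11/16 -21/32 -83/128 -165/256 -659/1024 } R={ -329/512 -41/64 -5/8 -1/2 0 } = -1317/2048
step 13: add Blue to get RBRBRBBRBBRBB; options L={ -1 -3/4 -11/16 -21/32 -83/128 -165/256 -659/1024 -1317/2048 } R={ -329/512 -41/64 -5/8 -1/2 0 } = -2633/4096
step 14: add Blue to get RBRBRBBRBBRBBB; options L={ -1 -3/4 -11/16 -21/32 -83/128 -165/256 -659/1024 -1317/2048 -2633/4096 } R={ -329/512 -41/64 -5/8 -1/2 0 } = -5265/8192
step 15: add Blue to get RBRBRBBRBBRBBBB; options L={ -1 -3/4 -11/16 -21/32 -83/128 -165/256 -659/1024 -1317/2048 -2633/4096 -5265/8192 } R={ -329/512 -41/64 -5/8 -1/2 0 } = -10529/16384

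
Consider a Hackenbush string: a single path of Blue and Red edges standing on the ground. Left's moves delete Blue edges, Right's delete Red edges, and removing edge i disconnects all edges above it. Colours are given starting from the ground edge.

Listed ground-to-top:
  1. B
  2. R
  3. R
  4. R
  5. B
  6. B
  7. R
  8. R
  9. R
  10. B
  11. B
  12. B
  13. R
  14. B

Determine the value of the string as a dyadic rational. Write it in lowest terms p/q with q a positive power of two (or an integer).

1595/8192

val(B) = { 0 | none } gives 1
val(BR) = { 0 | 1 } gives 1/2
val(BRR) = { 0 | 1/2, 1 } gives 1/4
val(BRRR) = { 0 | 1/4, 1/2, 1 } gives 1/8
val(BRRRB) = { 0, 1/8 | 1/4, 1/2, 1 } gives 3/16
val(BRRRBB) = { 0, 1/8, 3/16 | 1/4, 1/2, 1 } gives 7/32
val(BRRRBBR) = { 0, 1/8, 3/16 | 7/32, 1/4, 1/2, 1 } gives 13/64
val(BRRRBBRR) = { 0, 1/8, 3/16 | 13/64, 7/32, 1/4, 1/2, 1 } gives 25/128
val(BRRRBBRRR) = { 0, 1/8, 3/16 | 25/128, 13/64, 7/32, 1/4, 1/2, 1 } gives 49/256
val(BRRRBBRRRB) = { 0, 1/8, 3/16, 49/256 | 25/128, 13/64, 7/32, 1/4, 1/2, 1 } gives 99/512
val(BRRRBBRRRBB) = { 0, 1/8, 3/16, 49/256, 99/512 | 25/128, 13/64, 7/32, 1/4, 1/2, 1 } gives 199/1024
val(BRRRBBRRRBBB) = { 0, 1/8, 3/16, 49/256, 99/512, 199/1024 | 25/128, 13/64, 7/32, 1/4, 1/2, 1 } gives 399/2048
val(BRRRBBRRRBBBR) = { 0, 1/8, 3/16, 49/256, 99/512, 199/1024 | 399/2048, 25/128, 13/64, 7/32, 1/4, 1/2, 1 } gives 797/4096
val(BRRRBBRRRBBBRB) = { 0, 1/8, 3/16, 49/256, 99/512, 199/1024, 797/4096 | 399/2048, 25/128, 13/64, 7/32, 1/4, 1/2, 1 } gives 1595/8192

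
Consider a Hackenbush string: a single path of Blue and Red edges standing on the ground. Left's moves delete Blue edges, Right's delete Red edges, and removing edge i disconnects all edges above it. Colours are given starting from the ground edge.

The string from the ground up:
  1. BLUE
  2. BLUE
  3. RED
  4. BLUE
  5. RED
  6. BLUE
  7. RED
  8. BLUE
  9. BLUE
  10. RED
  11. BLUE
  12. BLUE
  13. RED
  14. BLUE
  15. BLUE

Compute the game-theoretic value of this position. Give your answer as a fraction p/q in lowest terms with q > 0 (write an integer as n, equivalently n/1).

13751/8192

Build value(s[:k]) for k = 1..15, string s = BLUE BLUE RED BLUE RED BLUE RED BLUE BLUE RED BLUE BLUE RED BLUE BLUE.
value_1 [B]  L=[0]  R=[]  -> 1
value_2 [BB]  L=[0, 1]  R=[]  -> 2
value_3 [BBR]  L=[0, 1]  R=[2]  -> 3/2
value_4 [BBRB]  L=[0, 1, 3/2]  R=[2]  -> 7/4
value_5 [BBRBR]  L=[0, 1, 3/2]  R=[7/4, 2]  -> 13/8
value_6 [BBRBRB]  L=[0, 1, 3/2, 13/8]  R=[7/4, 2]  -> 27/16
value_7 [BBRBRBR]  L=[0, 1, 3/2, 13/8]  R=[27/16, 7/4, 2]  -> 53/32
value_8 [BBRBRBRB]  L=[0, 1, 3/2, 13/8, 53/32]  R=[27/16, 7/4, 2]  -> 107/64
value_9 [BBRBRBRBB]  L=[0, 1, 3/2, 13/8, 53/32, 107/64]  R=[27/16, 7/4, 2]  -> 215/128
value_10 [BBRBRBRBBR]  L=[0, 1, 3/2, 13/8, 53/32, 107/64]  R=[215/128, 27/16, 7/4, 2]  -> 429/256
value_11 [BBRBRBRBBRB]  L=[0, 1, 3/2, 13/8, 53/32, 107/64, 429/256]  R=[215/128, 27/16, 7/4, 2]  -> 859/512
value_12 [BBRBRBRBBRBB]  L=[0, 1, 3/2, 13/8, 53/32, 107/64, 429/256, 859/512]  R=[215/128, 27/16, 7/4, 2]  -> 1719/1024
value_13 [BBRBRBRBBRBBR]  L=[0, 1, 3/2, 13/8, 53/32, 107/64, 429/256, 859/512]  R=[1719/1024, 215/128, 27/16, 7/4, 2]  -> 3437/2048
value_14 [BBRBRBRBBRBBRB]  L=[0, 1, 3/2, 13/8, 53/32, 107/64, 429/256, 859/512, 3437/2048]  R=[1719/1024, 215/128, 27/16, 7/4, 2]  -> 6875/4096
value_15 [BBRBRBRBBRBBRBB]  L=[0, 1, 3/2, 13/8, 53/32, 107/64, 429/256, 859/512, 3437/2048, 6875/4096]  R=[1719/1024, 215/128, 27/16, 7/4, 2]  -> 13751/8192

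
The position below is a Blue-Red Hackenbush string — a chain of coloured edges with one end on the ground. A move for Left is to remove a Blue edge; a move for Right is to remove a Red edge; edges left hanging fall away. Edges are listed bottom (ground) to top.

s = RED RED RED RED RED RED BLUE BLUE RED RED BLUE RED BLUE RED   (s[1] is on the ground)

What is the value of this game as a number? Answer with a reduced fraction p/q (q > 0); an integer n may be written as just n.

Build G(s[:k]) for k = 1..14, string s = RED RED RED RED RED RED BLUE BLUE RED RED BLUE RED BLUE RED.
1 of 14 · R · max L −∞ · min R 0 => -1
2 of 14 · RR · max L −∞ · min R -1 => -2
3 of 14 · RRR · max L −∞ · min R -2 => -3
4 of 14 · RRRR · max L −∞ · min R -3 => -4
5 of 14 · RRRRR · max L −∞ · min R -4 => -5
6 of 14 · RRRRRR · max L −∞ · min R -5 => -6
7 of 14 · RRRRRRB · max L -6 · min R -5 => -11/2
8 of 14 · RRRRRRBB · max L -11/2 · min R -5 => -21/4
9 of 14 · RRRRRRBBR · max L -11/2 · min R -21/4 => -43/8
10 of 14 · RRRRRRBBRR · max L -11/2 · min R -43/8 => -87/16
11 of 14 · RRRRRRBBRRB · max L -87/16 · min R -43/8 => -173/32
12 of 14 · RRRRRRBBRRBR · max L -87/16 · min R -173/32 => -347/64
13 of 14 · RRRRRRBBRRBRB · max L -347/64 · min R -173/32 => -693/128
14 of 14 · RRRRRRBBRRBRBR · max L -347/64 · min R -693/128 => -1387/256

-1387/256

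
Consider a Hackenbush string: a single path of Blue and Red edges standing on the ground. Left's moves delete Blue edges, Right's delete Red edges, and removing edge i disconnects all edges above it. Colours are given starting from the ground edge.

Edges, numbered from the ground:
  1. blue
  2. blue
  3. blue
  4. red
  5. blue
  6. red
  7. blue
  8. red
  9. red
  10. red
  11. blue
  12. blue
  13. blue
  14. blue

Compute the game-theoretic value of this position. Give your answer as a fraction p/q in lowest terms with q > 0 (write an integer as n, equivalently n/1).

Recurse on prefixes of the 14-edge string blue blue blue red blue red blue red red red blue blue blue blue:
b: Left { 0 }, Right {  } = simplest 1
bb: Left { 0 1 }, Right {  } = simplest 2
bbb: Left { 0 1 2 }, Right {  } = simplest 3
bbbr: Left { 0 1 2 }, Right { 3 } = simplest 5/2
bbbrb: Left { 0 1 2 5/2 }, Right { 3 } = simplest 11/4
bbbrbr: Left { 0 1 2 5/2 }, Right { 11/4 3 } = simplest 21/8
bbbrbrb: Left { 0 1 2 5/2 21/8 }, Right { 11/4 3 } = simplest 43/16
bbbrbrbr: Left { 0 1 2 5/2 21/8 }, Right { 43/16 11/4 3 } = simplest 85/32
bbbrbrbrr: Left { 0 1 2 5/2 21/8 }, Right { 85/32 43/16 11/4 3 } = simplest 169/64
bbbrbrbrrr: Left { 0 1 2 5/2 21/8 }, Right { 169/64 85/32 43/16 11/4 3 } = simplest 337/128
bbbrbrbrrrb: Left { 0 1 2 5/2 21/8 337/128 }, Right { 169/64 85/32 43/16 11/4 3 } = simplest 675/256
bbbrbrbrrrbb: Left { 0 1 2 5/2 21/8 337/128 675/256 }, Right { 169/64 85/32 43/16 11/4 3 } = simplest 1351/512
bbbrbrbrrrbbb: Left { 0 1 2 5/2 21/8 337/128 675/256 1351/512 }, Right { 169/64 85/32 43/16 11/4 3 } = simplest 2703/1024
bbbrbrbrrrbbbb: Left { 0 1 2 5/2 21/8 337/128 675/256 1351/512 2703/1024 }, Right { 169/64 85/32 43/16 11/4 3 } = simplest 5407/2048

5407/2048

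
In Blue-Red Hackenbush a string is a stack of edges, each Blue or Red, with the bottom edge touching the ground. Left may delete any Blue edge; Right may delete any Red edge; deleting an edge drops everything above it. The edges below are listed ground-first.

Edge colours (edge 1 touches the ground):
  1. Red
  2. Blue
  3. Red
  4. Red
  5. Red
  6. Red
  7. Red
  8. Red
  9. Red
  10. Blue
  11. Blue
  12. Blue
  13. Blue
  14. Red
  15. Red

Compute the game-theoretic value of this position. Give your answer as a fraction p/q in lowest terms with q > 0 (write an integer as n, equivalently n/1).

-16263/16384

Recurse on prefixes of the 15-edge string Red Blue Red Red Red Red Red Red Red Blue Blue Blue Blue Red Red:
step 1: add Red to get R; options L={ — } R={ 0 } = -1
step 2: add Blue to get RB; options L={ -1 } R={ 0 } = -1/2
step 3: add Red to get RBR; options L={ -1 } R={ -1/2, 0 } = -3/4
step 4: add Red to get RBRR; options L={ -1 } R={ -3/4, -1/2, 0 } = -7/8
step 5: add Red to get RBRRR; options L={ -1 } R={ -7/8, -3/4, -1/2, 0 } = -15/16
step 6: add Red to get RBRRRR; options L={ -1 } R={ -15/16, -7/8, -3/4, -1/2, 0 } = -31/32
step 7: add Red to get RBRRRRR; options L={ -1 } R={ -31/32, -15/16, -7/8, -3/4, -1/2, 0 } = -63/64
step 8: add Red to get RBRRRRRR; options L={ -1 } R={ -63/64, -31/32, -15/16, -7/8, -3/4, -1/2, 0 } = -127/128
step 9: add Red to get RBRRRRRRR; options L={ -1 } R={ -127/128, -63/64, -31/32, -15/16, -7/8, -3/4, -1/2, 0 } = -255/256
step 10: add Blue to get RBRRRRRRRB; options L={ -1, -255/256 } R={ -127/128, -63/64, -31/32, -15/16, -7/8, -3/4, -1/2, 0 } = -509/512
step 11: add Blue to get RBRRRRRRRBB; options L={ -1, -255/256, -509/512 } R={ -127/128, -63/64, -31/32, -15/16, -7/8, -3/4, -1/2, 0 } = -1017/1024
step 12: add Blue to get RBRRRRRRRBBB; options L={ -1, -255/256, -509/512, -1017/1024 } R={ -127/128, -63/64, -31/32, -15/16, -7/8, -3/4, -1/2, 0 } = -2033/2048
step 13: add Blue to get RBRRRRRRRBBBB; options L={ -1, -255/256, -509/512, -1017/1024, -2033/2048 } R={ -127/128, -63/64, -31/32, -15/16, -7/8, -3/4, -1/2, 0 } = -4065/4096
step 14: add Red to get RBRRRRRRRBBBBR; options L={ -1, -255/256, -509/512, -1017/1024, -2033/2048 } R={ -4065/4096, -127/128, -63/64, -31/32, -15/16, -7/8, -3/4, -1/2, 0 } = -8131/8192
step 15: add Red to get RBRRRRRRRBBBBRR; options L={ -1, -255/256, -509/512, -1017/1024, -2033/2048 } R={ -8131/8192, -4065/4096, -127/128, -63/64, -31/32, -15/16, -7/8, -3/4, -1/2, 0 } = -16263/16384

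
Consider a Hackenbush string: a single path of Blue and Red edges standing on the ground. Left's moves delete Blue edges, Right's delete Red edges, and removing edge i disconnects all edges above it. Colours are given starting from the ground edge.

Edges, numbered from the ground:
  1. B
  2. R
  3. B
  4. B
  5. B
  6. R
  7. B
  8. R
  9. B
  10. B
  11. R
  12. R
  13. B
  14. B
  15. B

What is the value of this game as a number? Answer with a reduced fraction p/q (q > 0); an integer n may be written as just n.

15055/16384

Recurse on prefixes of the 15-edge string B R B B B R B R B B R R B B B:
val_1 [B]  L=[0]  R=[none]  — 1
val_2 [BR]  L=[0]  R=[1]  — 1/2
val_3 [BRB]  L=[0, 1/2]  R=[1]  — 3/4
val_4 [BRBB]  L=[0, 1/2, 3/4]  R=[1]  — 7/8
val_5 [BRBBB]  L=[0, 1/2, 3/4, 7/8]  R=[1]  — 15/16
val_6 [BRBBBR]  L=[0, 1/2, 3/4, 7/8]  R=[15/16, 1]  — 29/32
val_7 [BRBBBRB]  L=[0, 1/2, 3/4, 7/8, 29/32]  R=[15/16, 1]  — 59/64
val_8 [BRBBBRBR]  L=[0, 1/2, 3/4, 7/8, 29/32]  R=[59/64, 15/16, 1]  — 117/128
val_9 [BRBBBRBRB]  L=[0, 1/2, 3/4, 7/8, 29/32, 117/128]  R=[59/64, 15/16, 1]  — 235/256
val_10 [BRBBBRBRBB]  L=[0, 1/2, 3/4, 7/8, 29/32, 117/128, 235/256]  R=[59/64, 15/16, 1]  — 471/512
val_11 [BRBBBRBRBBR]  L=[0, 1/2, 3/4, 7/8, 29/32, 117/128, 235/256]  R=[471/512, 59/64, 15/16, 1]  — 941/1024
val_12 [BRBBBRBRBBRR]  L=[0, 1/2, 3/4, 7/8, 29/32, 117/128, 235/256]  R=[941/1024, 471/512, 59/64, 15/16, 1]  — 1881/2048
val_13 [BRBBBRBRBBRRB]  L=[0, 1/2, 3/4, 7/8, 29/32, 117/128, 235/256, 1881/2048]  R=[941/1024, 471/512, 59/64, 15/16, 1]  — 3763/4096
val_14 [BRBBBRBRBBRRBB]  L=[0, 1/2, 3/4, 7/8, 29/32, 117/128, 235/256, 1881/2048, 3763/4096]  R=[941/1024, 471/512, 59/64, 15/16, 1]  — 7527/8192
val_15 [BRBBBRBRBBRRBBB]  L=[0, 1/2, 3/4, 7/8, 29/32, 117/128, 235/256, 1881/2048, 3763/4096, 7527/8192]  R=[941/1024, 471/512, 59/64, 15/16, 1]  — 15055/16384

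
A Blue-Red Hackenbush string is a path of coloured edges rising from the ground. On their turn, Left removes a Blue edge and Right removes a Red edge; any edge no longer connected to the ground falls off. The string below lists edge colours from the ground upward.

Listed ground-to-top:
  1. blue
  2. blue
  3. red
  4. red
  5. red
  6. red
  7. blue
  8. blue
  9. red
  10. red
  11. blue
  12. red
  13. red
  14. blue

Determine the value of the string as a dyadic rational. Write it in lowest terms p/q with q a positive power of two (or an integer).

step 1: add blue to get b; options L={ 0 } R={ none } ⇒ 1
step 2: add blue to get bb; options L={ 0 1 } R={ none } ⇒ 2
step 3: add red to get bbr; options L={ 0 1 } R={ 2 } ⇒ 3/2
step 4: add red to get bbrr; options L={ 0 1 } R={ 3/2 2 } ⇒ 5/4
step 5: add red to get bbrrr; options L={ 0 1 } R={ 5/4 3/2 2 } ⇒ 9/8
step 6: add red to get bbrrrr; options L={ 0 1 } R={ 9/8 5/4 3/2 2 } ⇒ 17/16
step 7: add blue to get bbrrrrb; options L={ 0 1 17/16 } R={ 9/8 5/4 3/2 2 } ⇒ 35/32
step 8: add blue to get bbrrrrbb; options L={ 0 1 17/16 35/32 } R={ 9/8 5/4 3/2 2 } ⇒ 71/64
step 9: add red to get bbrrrrbbr; options L={ 0 1 17/16 35/32 } R={ 71/64 9/8 5/4 3/2 2 } ⇒ 141/128
step 10: add red to get bbrrrrbbrr; options L={ 0 1 17/16 35/32 } R={ 141/128 71/64 9/8 5/4 3/2 2 } ⇒ 281/256
step 11: add blue to get bbrrrrbbrrb; options L={ 0 1 17/16 35/32 281/256 } R={ 141/128 71/64 9/8 5/4 3/2 2 } ⇒ 563/512
step 12: add red to get bbrrrrbbrrbr; options L={ 0 1 17/16 35/32 281/256 } R={ 563/512 141/128 71/64 9/8 5/4 3/2 2 } ⇒ 1125/1024
step 13: add red to get bbrrrrbbrrbrr; options L={ 0 1 17/16 35/32 281/256 } R={ 1125/1024 563/512 141/128 71/64 9/8 5/4 3/2 2 } ⇒ 2249/2048
step 14: add blue to get bbrrrrbbrrbrrb; options L={ 0 1 17/16 35/32 281/256 2249/2048 } R={ 1125/1024 563/512 141/128 71/64 9/8 5/4 3/2 2 } ⇒ 4499/4096

4499/4096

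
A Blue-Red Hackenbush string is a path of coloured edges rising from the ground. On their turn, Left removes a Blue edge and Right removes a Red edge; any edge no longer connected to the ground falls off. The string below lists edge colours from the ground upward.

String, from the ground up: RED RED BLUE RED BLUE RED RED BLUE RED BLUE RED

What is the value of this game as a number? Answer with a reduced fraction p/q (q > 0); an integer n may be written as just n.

g(R) = { — | 0 } => -1
g(RR) = { — | -1 0 } => -2
g(RRB) = { -2 | -1 0 } => -3/2
g(RRBR) = { -2 | -3/2 -1 0 } => -7/4
g(RRBRB) = { -2 -7/4 | -3/2 -1 0 } => -13/8
g(RRBRBR) = { -2 -7/4 | -13/8 -3/2 -1 0 } => -27/16
g(RRBRBRR) = { -2 -7/4 | -27/16 -13/8 -3/2 -1 0 } => -55/32
g(RRBRBRRB) = { -2 -7/4 -55/32 | -27/16 -13/8 -3/2 -1 0 } => -109/64
g(RRBRBRRBR) = { -2 -7/4 -55/32 | -109/64 -27/16 -13/8 -3/2 -1 0 } => -219/128
g(RRBRBRRBRB) = { -2 -7/4 -55/32 -219/128 | -109/64 -27/16 -13/8 -3/2 -1 0 } => -437/256
g(RRBRBRRBRBR) = { -2 -7/4 -55/32 -219/128 | -437/256 -109/64 -27/16 -13/8 -3/2 -1 0 } => -875/512

-875/512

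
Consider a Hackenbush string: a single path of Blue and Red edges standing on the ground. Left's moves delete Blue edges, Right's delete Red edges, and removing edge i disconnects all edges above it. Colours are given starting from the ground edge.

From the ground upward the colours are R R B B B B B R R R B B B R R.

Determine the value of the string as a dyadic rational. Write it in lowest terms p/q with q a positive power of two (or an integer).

Build v(s[:k]) for k = 1..15, string s = R R B B B B B R R R B B B R R.
step 1: add R to get R; options L={ — } R={ 0 } ⇒ -1
step 2: add R to get RR; options L={ — } R={ -1, 0 } ⇒ -2
step 3: add B to get RRB; options L={ -2 } R={ -1, 0 } ⇒ -3/2
step 4: add B to get RRBB; options L={ -2, -3/2 } R={ -1, 0 } ⇒ -5/4
step 5: add B to get RRBBB; options L={ -2, -3/2, -5/4 } R={ -1, 0 } ⇒ -9/8
step 6: add B to get RRBBBB; options L={ -2, -3/2, -5/4, -9/8 } R={ -1, 0 } ⇒ -17/16
step 7: add B to get RRBBBBB; options L={ -2, -3/2, -5/4, -9/8, -17/16 } R={ -1, 0 } ⇒ -33/32
step 8: add R to get RRBBBBBR; options L={ -2, -3/2, -5/4, -9/8, -17/16 } R={ -33/32, -1, 0 } ⇒ -67/64
step 9: add R to get RRBBBBBRR; options L={ -2, -3/2, -5/4, -9/8, -17/16 } R={ -67/64, -33/32, -1, 0 } ⇒ -135/128
step 10: add R to get RRBBBBBRRR; options L={ -2, -3/2, -5/4, -9/8, -17/16 } R={ -135/128, -67/64, -33/32, -1, 0 } ⇒ -271/256
step 11: add B to get RRBBBBBRRRB; options L={ -2, -3/2, -5/4, -9/8, -17/16, -271/256 } R={ -135/128, -67/64, -33/32, -1, 0 } ⇒ -541/512
step 12: add B to get RRBBBBBRRRBB; options L={ -2, -3/2, -5/4, -9/8, -17/16, -271/256, -541/512 } R={ -135/128, -67/64, -33/32, -1, 0 } ⇒ -1081/1024
step 13: add B to get RRBBBBBRRRBBB; options L={ -2, -3/2, -5/4, -9/8, -17/16, -271/256, -541/512, -1081/1024 } R={ -135/128, -67/64, -33/32, -1, 0 } ⇒ -2161/2048
step 14: add R to get RRBBBBBRRRBBBR; options L={ -2, -3/2, -5/4, -9/8, -17/16, -271/256, -541/512, -1081/1024 } R={ -2161/2048, -135/128, -67/64, -33/32, -1, 0 } ⇒ -4323/4096
step 15: add R to get RRBBBBBRRRBBBRR; options L={ -2, -3/2, -5/4, -9/8, -17/16, -271/256, -541/512, -1081/1024 } R={ -4323/4096, -2161/2048, -135/128, -67/64, -33/32, -1, 0 } ⇒ -8647/8192

-8647/8192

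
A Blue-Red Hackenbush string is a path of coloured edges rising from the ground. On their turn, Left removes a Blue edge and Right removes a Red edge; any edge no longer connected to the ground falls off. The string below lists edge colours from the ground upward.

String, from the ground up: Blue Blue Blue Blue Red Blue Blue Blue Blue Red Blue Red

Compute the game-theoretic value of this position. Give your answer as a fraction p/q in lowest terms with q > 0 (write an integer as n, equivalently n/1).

Prefix values for Blue Blue Blue Blue Red Blue Blue Blue Blue Red Blue Red via {L|R} + simplicity:
value(B) = { 0 | — } ⇒ 1
value(BB) = { 0; 1 | — } ⇒ 2
value(BBB) = { 0; 1; 2 | — } ⇒ 3
value(BBBB) = { 0; 1; 2; 3 | — } ⇒ 4
value(BBBBR) = { 0; 1; 2; 3 | 4 } ⇒ 7/2
value(BBBBRB) = { 0; 1; 2; 3; 7/2 | 4 } ⇒ 15/4
value(BBBBRBB) = { 0; 1; 2; 3; 7/2; 15/4 | 4 } ⇒ 31/8
value(BBBBRBBB) = { 0; 1; 2; 3; 7/2; 15/4; 31/8 | 4 } ⇒ 63/16
value(BBBBRBBBB) = { 0; 1; 2; 3; 7/2; 15/4; 31/8; 63/16 | 4 } ⇒ 127/32
value(BBBBRBBBBR) = { 0; 1; 2; 3; 7/2; 15/4; 31/8; 63/16 | 127/32; 4 } ⇒ 253/64
value(BBBBRBBBBRB) = { 0; 1; 2; 3; 7/2; 15/4; 31/8; 63/16; 253/64 | 127/32; 4 } ⇒ 507/128
value(BBBBRBBBBRBR) = { 0; 1; 2; 3; 7/2; 15/4; 31/8; 63/16; 253/64 | 507/128; 127/32; 4 } ⇒ 1013/256

1013/256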